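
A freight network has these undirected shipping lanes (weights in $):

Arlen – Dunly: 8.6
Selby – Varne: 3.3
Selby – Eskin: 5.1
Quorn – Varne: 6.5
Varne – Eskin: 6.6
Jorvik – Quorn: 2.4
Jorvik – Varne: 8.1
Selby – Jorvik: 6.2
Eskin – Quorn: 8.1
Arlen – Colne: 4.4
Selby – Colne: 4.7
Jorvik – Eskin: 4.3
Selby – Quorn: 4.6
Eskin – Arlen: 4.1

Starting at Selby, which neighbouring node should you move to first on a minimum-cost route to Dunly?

Candidate routes:
Selby - Colne - Arlen - Dunly: 4.7+4.4+8.6 = 17.7
Selby - Jorvik - Eskin - Arlen - Dunly: 6.2+4.3+4.1+8.6 = 23.2
Selby - Eskin - Arlen - Dunly: 5.1+4.1+8.6 = 17.8
Selby - Varne - Eskin - Arlen - Dunly: 3.3+6.6+4.1+8.6 = 22.6
The minimum is $17.7 via Selby - Colne - Arlen - Dunly.
So from Selby the first move is to Colne.

Colne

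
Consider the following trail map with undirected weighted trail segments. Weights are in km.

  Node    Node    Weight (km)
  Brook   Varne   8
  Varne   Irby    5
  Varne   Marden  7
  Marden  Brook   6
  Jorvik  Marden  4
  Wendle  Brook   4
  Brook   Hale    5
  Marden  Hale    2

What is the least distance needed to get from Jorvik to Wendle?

14 km

Running Dijkstra from Jorvik:
Jorvik: 0
Marden: 4  (via Jorvik)
Hale: 6  (via Marden)
Brook: 10  (via Marden)
Varne: 11  (via Marden)
Wendle: 14  (via Brook)
Shortest route: Jorvik → Marden → Brook → Wendle = 14 km.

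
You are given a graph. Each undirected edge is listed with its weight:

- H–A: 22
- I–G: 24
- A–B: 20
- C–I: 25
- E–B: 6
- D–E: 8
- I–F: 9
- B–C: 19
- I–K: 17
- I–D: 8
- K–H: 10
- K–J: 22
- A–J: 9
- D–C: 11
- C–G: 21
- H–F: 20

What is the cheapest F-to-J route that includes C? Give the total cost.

Shortest F→C: F–I–D–C = 28
Best C to J: C–B–A–J costing 48
Total via C: 28 + 48 = 76.

76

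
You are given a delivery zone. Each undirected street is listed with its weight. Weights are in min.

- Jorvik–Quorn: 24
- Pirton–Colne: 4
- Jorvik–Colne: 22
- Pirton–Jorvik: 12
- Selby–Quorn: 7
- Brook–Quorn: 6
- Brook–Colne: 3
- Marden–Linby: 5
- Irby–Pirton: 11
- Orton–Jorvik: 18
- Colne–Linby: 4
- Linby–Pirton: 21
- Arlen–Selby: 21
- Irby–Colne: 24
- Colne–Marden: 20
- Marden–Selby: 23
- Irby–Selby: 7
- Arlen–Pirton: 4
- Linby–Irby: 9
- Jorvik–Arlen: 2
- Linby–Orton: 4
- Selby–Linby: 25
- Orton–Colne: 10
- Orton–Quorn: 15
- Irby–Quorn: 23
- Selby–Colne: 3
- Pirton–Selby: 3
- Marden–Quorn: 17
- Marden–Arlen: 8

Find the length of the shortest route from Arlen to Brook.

11 min

Enumerating some paths:
Arlen - Pirton - Colne - Brook: 4+4+3 = 11
Arlen - Pirton - Selby - Colne - Brook: 4+3+3+3 = 13
Cheapest is Arlen - Pirton - Colne - Brook at 11 min.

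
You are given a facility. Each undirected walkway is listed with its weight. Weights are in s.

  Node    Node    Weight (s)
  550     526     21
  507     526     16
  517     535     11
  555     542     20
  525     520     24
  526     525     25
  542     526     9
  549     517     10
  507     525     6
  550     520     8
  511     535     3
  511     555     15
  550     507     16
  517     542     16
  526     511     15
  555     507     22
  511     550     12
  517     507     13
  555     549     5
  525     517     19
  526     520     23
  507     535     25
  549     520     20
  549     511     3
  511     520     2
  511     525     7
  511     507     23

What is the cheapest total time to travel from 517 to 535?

Running Dijkstra from 517:
517: 0
549: 10  (via 517)
535: 11  (via 517)
Shortest route: 517 → 535 = 11 s.

11 s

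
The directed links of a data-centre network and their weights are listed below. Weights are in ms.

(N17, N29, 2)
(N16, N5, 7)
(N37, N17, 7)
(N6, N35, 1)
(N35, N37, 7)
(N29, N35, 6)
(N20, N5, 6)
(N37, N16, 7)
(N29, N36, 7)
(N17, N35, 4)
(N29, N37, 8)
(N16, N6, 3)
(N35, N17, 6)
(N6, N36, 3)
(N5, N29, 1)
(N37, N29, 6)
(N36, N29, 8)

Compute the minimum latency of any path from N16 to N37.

Compare a few routes:
N16 - N6 - N35 - N37: 3+1+7 = 11
N16 - N5 - N29 - N35 - N37: 7+1+6+7 = 21
N16 - N5 - N29 - N37: 7+1+8 = 16
N16 - N6 - N35 - N17 - N29 - N37: 3+1+6+2+8 = 20
Cheapest is N16 - N6 - N35 - N37 at 11 ms.

11 ms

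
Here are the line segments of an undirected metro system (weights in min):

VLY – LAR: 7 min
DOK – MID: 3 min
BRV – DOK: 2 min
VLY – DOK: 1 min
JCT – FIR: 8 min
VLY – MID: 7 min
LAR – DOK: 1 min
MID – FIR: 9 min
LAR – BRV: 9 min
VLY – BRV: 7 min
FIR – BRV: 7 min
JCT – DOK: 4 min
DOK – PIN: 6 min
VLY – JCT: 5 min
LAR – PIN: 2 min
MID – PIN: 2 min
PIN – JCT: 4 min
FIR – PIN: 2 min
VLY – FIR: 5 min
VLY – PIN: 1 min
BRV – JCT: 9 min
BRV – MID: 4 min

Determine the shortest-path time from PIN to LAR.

Running Dijkstra from PIN:
PIN: 0
VLY: 1  (via PIN)
MID: 2  (via PIN)
DOK: 2  (via VLY)
LAR: 2  (via PIN)
Shortest route: PIN–LAR = 2 min.

2 min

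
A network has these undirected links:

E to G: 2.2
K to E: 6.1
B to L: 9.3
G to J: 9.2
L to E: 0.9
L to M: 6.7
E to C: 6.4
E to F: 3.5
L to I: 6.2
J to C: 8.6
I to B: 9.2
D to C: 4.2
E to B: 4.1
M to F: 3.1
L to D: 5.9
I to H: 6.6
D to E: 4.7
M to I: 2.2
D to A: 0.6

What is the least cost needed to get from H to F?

Compare a few routes:
H–I–M–F: 6.6+2.2+3.1 = 11.9
H–I–M–L–E–F: 6.6+2.2+6.7+0.9+3.5 = 19.9
H–I–L–E–F: 6.6+6.2+0.9+3.5 = 17.2
Cheapest is H–I–M–F at 11.9.

11.9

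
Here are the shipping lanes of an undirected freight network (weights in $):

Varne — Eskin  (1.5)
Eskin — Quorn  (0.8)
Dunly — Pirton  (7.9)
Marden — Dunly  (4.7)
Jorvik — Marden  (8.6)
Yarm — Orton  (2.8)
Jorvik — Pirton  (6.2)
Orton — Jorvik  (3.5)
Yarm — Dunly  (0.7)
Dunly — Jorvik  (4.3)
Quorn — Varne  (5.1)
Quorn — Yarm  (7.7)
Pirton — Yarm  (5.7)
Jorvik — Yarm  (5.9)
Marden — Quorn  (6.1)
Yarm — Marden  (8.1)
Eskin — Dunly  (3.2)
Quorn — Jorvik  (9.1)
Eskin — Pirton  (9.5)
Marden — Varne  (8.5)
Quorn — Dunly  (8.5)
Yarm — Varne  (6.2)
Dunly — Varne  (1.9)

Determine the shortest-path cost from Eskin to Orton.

$6.7

Compare a few routes:
Eskin - Varne - Dunly - Yarm - Orton: 1.5+1.9+0.7+2.8 = 6.9
Eskin - Varne - Yarm - Orton: 1.5+6.2+2.8 = 10.5
Eskin - Dunly - Yarm - Orton: 3.2+0.7+2.8 = 6.7
Eskin - Dunly - Jorvik - Orton: 3.2+4.3+3.5 = 11
Cheapest is Eskin - Dunly - Yarm - Orton at $6.7.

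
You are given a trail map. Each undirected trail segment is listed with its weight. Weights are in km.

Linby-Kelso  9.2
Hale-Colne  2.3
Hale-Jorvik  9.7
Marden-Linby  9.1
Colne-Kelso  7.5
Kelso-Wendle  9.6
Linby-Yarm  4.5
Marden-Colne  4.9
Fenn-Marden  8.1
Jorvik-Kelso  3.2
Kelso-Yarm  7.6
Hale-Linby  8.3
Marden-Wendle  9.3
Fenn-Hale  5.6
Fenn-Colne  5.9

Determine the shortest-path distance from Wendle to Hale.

16.5 km

Shortest distances from Wendle:
Wendle: 0
Marden: 9.3  (via Wendle)
Kelso: 9.6  (via Wendle)
Jorvik: 12.8  (via Kelso)
Colne: 14.2  (via Marden)
Hale: 16.5  (via Colne)
Shortest route: Wendle–Marden–Colne–Hale = 16.5 km.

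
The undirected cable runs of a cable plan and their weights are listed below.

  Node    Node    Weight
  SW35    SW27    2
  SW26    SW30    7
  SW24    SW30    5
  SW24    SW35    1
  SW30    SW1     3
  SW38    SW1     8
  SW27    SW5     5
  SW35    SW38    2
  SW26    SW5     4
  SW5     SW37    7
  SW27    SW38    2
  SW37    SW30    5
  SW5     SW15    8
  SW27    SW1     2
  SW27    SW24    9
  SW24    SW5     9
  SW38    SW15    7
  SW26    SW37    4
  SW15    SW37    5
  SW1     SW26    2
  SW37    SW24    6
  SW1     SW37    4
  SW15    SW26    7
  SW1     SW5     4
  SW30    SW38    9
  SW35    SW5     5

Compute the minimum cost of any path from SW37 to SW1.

4

Settle nodes by increasing distance from SW37:
SW37: 0
SW26: 4  (via SW37)
SW1: 4  (via SW37)
Shortest route: SW37–SW1 = 4.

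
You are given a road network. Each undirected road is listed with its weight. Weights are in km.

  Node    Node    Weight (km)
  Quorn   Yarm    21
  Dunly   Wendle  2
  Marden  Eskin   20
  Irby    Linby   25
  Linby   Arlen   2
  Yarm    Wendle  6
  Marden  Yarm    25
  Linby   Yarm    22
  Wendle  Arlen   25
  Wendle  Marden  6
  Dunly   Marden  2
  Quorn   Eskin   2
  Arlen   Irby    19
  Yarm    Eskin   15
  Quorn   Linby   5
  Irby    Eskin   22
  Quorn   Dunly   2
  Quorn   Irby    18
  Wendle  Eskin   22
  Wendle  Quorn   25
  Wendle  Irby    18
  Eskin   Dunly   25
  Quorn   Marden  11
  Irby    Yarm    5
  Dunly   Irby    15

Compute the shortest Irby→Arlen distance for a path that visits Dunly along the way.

Best Irby to Dunly: Irby–Yarm–Wendle–Dunly costing 13
Best Dunly to Arlen: Dunly–Quorn–Linby–Arlen costing 9
Total via Dunly: 13 + 9 = 22 km.

22 km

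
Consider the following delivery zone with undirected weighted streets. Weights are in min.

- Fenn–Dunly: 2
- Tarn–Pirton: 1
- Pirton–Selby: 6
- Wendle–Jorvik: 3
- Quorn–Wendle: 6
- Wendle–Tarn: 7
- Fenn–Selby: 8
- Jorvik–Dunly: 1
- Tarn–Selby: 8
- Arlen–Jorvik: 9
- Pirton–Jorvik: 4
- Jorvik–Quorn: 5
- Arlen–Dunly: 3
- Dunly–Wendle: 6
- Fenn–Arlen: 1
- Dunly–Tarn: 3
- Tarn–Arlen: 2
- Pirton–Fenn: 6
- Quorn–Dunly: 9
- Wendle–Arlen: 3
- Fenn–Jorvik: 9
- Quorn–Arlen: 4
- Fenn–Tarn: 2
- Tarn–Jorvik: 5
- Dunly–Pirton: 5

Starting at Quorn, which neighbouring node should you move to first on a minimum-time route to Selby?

Compare a few routes:
Quorn → Arlen → Fenn → Selby: 4+1+8 = 13
Quorn → Arlen → Fenn → Tarn → Pirton → Selby: 4+1+2+1+6 = 14
The minimum is 13 min via Quorn → Arlen → Fenn → Selby.
So from Quorn the first move is to Arlen.

Arlen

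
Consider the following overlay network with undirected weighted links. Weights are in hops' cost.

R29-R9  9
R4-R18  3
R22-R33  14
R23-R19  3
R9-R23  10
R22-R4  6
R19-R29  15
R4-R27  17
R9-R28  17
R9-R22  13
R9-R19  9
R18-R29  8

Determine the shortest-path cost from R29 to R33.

31 hops' cost

Shortest distances from R29:
R29: 0
R18: 8  (via R29)
R9: 9  (via R29)
R4: 11  (via R18)
R19: 15  (via R29)
R22: 17  (via R4)
R23: 18  (via R19)
R28: 26  (via R9)
R27: 28  (via R4)
R33: 31  (via R22)
Shortest route: R29–R18–R4–R22–R33 = 31 hops' cost.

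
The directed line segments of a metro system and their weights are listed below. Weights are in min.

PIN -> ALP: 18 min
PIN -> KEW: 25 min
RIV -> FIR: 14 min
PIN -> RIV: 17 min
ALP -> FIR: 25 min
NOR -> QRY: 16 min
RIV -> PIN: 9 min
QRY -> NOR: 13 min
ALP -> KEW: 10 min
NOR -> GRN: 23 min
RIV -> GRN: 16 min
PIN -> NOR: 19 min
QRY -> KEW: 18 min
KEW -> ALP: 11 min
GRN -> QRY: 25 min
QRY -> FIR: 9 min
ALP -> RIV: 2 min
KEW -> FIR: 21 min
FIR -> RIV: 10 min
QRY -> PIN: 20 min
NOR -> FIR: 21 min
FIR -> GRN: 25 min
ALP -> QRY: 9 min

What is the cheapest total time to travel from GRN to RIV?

Running Dijkstra from GRN:
GRN: 0
QRY: 25  (via GRN)
FIR: 34  (via QRY)
NOR: 38  (via QRY)
KEW: 43  (via QRY)
RIV: 44  (via FIR)
Shortest route: GRN–QRY–FIR–RIV = 44 min.

44 min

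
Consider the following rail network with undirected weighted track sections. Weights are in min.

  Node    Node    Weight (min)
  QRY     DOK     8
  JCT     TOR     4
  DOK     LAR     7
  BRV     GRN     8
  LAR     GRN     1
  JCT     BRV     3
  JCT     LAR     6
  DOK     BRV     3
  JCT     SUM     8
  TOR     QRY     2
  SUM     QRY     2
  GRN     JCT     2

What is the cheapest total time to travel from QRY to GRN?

8 min

Compare a few routes:
QRY → DOK → BRV → JCT → GRN: 8+3+3+2 = 16
QRY → TOR → JCT → LAR → GRN: 2+4+6+1 = 13
QRY → TOR → JCT → GRN: 2+4+2 = 8
QRY → SUM → JCT → GRN: 2+8+2 = 12
Cheapest is QRY → TOR → JCT → GRN at 8 min.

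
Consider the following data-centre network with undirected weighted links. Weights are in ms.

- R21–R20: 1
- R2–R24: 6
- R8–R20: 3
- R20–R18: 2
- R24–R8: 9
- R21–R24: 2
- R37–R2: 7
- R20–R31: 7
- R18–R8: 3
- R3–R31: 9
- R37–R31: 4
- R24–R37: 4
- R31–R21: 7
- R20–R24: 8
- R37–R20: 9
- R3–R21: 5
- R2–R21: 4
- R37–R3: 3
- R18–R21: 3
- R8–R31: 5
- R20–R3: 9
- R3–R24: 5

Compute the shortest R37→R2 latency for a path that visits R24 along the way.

Best R37 to R24: R37–R24 costing 4
Best R24 to R2: R24–R2 costing 6
Total via R24: 4 + 6 = 10 ms.

10 ms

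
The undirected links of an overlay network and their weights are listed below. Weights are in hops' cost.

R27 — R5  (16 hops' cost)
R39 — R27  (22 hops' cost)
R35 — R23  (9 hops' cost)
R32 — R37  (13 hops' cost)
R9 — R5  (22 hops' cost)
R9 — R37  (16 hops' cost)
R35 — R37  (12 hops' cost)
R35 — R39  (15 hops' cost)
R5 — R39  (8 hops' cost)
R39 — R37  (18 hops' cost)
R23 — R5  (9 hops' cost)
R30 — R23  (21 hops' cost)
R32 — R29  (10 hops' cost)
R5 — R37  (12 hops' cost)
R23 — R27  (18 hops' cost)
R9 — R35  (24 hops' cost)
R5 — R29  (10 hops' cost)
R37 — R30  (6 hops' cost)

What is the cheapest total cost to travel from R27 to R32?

Compare a few routes:
R27–R5–R29–R32: 16+10+10 = 36
R27–R5–R37–R32: 16+12+13 = 41
Cheapest is R27–R5–R29–R32 at 36 hops' cost.

36 hops' cost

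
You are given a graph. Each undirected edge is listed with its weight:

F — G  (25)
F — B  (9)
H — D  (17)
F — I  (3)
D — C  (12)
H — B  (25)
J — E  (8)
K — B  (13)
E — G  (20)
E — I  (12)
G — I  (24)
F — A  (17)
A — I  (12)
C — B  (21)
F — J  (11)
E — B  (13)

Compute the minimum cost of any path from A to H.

49

Settle nodes by increasing distance from A:
A: 0
I: 12  (via A)
F: 15  (via I)
B: 24  (via F)
E: 24  (via I)
J: 26  (via F)
G: 36  (via I)
K: 37  (via B)
C: 45  (via B)
H: 49  (via B)
Shortest route: A → I → F → B → H = 49.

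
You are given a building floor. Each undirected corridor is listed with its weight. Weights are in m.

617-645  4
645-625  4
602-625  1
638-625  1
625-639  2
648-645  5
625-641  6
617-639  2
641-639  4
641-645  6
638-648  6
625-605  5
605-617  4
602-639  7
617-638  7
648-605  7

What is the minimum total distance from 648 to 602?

8 m

Shortest distances from 648:
648: 0
645: 5  (via 648)
638: 6  (via 648)
625: 7  (via 638)
605: 7  (via 648)
602: 8  (via 625)
Shortest route: 648–638–625–602 = 8 m.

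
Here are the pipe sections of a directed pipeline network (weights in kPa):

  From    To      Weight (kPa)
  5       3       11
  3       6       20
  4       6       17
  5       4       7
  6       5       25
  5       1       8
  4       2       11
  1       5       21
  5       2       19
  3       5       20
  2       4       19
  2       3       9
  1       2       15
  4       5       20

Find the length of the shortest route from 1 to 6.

Settle nodes by increasing distance from 1:
1: 0
2: 15  (via 1)
5: 21  (via 1)
3: 24  (via 2)
4: 28  (via 5)
6: 44  (via 3)
Shortest route: 1 → 2 → 3 → 6 = 44 kPa.

44 kPa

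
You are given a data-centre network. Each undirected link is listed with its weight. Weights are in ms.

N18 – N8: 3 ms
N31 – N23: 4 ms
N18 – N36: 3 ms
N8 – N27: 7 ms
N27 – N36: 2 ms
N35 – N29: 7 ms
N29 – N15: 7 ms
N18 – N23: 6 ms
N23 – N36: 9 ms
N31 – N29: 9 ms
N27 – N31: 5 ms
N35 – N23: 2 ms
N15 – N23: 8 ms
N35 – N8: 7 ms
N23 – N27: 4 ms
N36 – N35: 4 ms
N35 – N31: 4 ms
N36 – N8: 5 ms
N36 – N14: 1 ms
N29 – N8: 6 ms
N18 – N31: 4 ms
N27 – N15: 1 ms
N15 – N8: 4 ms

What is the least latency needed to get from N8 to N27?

Enumerating some paths:
N8 - N36 - N27: 5+2 = 7
N8 - N27: 7 = 7
N8 - N15 - N27: 4+1 = 5
Cheapest is N8 - N15 - N27 at 5 ms.

5 ms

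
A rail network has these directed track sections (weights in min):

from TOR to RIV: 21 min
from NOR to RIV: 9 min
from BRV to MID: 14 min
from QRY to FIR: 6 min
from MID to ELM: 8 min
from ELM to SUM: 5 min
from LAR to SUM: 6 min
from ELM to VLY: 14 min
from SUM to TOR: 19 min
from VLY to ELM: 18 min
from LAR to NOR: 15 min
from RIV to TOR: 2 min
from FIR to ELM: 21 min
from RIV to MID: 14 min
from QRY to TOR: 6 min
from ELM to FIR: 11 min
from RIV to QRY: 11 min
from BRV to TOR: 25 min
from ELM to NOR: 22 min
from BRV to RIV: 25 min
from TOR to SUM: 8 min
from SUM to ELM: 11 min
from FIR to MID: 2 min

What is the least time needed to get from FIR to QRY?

Compare a few routes:
FIR–MID–ELM–NOR–RIV–QRY: 2+8+22+9+11 = 52
FIR–ELM–NOR–RIV–QRY: 21+22+9+11 = 63
FIR–MID–ELM–SUM–TOR–RIV–QRY: 2+8+5+19+21+11 = 66
FIR–ELM–SUM–TOR–RIV–QRY: 21+5+19+21+11 = 77
Cheapest is FIR–MID–ELM–NOR–RIV–QRY at 52 min.

52 min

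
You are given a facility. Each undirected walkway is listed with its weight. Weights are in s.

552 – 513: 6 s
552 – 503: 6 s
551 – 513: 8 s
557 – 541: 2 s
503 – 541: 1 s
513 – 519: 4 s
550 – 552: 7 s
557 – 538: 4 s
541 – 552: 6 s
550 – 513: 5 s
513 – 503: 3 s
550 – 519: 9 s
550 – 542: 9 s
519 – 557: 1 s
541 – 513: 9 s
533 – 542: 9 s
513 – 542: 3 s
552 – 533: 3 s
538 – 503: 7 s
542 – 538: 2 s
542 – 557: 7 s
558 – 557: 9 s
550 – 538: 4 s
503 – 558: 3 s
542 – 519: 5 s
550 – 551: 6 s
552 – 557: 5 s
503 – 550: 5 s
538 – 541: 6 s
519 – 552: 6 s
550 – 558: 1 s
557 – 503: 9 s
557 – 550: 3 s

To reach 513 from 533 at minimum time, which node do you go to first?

Enumerating some paths:
533 - 552 - 503 - 513: 3+6+3 = 12
533 - 552 - 513: 3+6 = 9
533 - 542 - 513: 9+3 = 12
The minimum is 9 s via 533 - 552 - 513.
So from 533 the first move is to 552.

552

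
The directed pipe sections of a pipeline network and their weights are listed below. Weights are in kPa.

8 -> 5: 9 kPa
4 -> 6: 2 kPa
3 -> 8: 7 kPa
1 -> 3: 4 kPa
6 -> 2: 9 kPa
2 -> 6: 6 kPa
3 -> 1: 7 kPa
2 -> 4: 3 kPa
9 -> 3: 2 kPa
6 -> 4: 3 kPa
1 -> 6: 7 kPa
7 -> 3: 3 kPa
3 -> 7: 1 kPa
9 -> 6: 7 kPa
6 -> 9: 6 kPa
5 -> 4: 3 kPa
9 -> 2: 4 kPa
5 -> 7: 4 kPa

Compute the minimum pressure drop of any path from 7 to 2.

Settle nodes by increasing distance from 7:
7: 0
3: 3  (via 7)
1: 10  (via 3)
8: 10  (via 3)
6: 17  (via 1)
5: 19  (via 8)
4: 20  (via 6)
9: 23  (via 6)
2: 26  (via 6)
Shortest route: 7 → 3 → 1 → 6 → 2 = 26 kPa.

26 kPa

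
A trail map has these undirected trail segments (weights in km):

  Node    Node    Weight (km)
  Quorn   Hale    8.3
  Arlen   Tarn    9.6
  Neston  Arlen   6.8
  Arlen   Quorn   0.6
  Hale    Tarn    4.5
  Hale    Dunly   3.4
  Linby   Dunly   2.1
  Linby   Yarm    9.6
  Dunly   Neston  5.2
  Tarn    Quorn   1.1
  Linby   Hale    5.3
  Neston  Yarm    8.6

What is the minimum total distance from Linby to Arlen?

Running Dijkstra from Linby:
Linby: 0
Dunly: 2.1  (via Linby)
Hale: 5.3  (via Linby)
Neston: 7.3  (via Dunly)
Yarm: 9.6  (via Linby)
Tarn: 9.8  (via Hale)
Quorn: 10.9  (via Tarn)
Arlen: 11.5  (via Quorn)
Shortest route: Linby → Hale → Tarn → Quorn → Arlen = 11.5 km.

11.5 km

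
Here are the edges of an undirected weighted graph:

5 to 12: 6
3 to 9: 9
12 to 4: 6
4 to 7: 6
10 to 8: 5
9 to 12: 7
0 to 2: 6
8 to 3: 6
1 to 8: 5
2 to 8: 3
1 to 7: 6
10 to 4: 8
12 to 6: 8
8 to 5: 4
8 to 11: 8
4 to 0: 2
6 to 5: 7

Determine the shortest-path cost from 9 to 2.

Candidate routes:
9–12–6–5–8–2: 7+8+7+4+3 = 29
9–3–8–2: 9+6+3 = 18
9–12–5–8–2: 7+6+4+3 = 20
9–12–4–0–2: 7+6+2+6 = 21
Cheapest is 9–3–8–2 at 18.

18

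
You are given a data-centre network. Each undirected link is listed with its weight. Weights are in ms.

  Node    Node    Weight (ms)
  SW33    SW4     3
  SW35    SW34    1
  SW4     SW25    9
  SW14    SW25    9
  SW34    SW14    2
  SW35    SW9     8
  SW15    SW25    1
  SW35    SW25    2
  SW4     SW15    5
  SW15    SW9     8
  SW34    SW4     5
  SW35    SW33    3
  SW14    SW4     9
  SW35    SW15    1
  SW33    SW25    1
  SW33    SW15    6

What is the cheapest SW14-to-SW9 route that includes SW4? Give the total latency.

20 ms

Best SW14 to SW4: SW14 → SW34 → SW4 costing 7
Best SW4 to SW9: SW4 → SW15 → SW9 costing 13
Total via SW4: 7 + 13 = 20 ms.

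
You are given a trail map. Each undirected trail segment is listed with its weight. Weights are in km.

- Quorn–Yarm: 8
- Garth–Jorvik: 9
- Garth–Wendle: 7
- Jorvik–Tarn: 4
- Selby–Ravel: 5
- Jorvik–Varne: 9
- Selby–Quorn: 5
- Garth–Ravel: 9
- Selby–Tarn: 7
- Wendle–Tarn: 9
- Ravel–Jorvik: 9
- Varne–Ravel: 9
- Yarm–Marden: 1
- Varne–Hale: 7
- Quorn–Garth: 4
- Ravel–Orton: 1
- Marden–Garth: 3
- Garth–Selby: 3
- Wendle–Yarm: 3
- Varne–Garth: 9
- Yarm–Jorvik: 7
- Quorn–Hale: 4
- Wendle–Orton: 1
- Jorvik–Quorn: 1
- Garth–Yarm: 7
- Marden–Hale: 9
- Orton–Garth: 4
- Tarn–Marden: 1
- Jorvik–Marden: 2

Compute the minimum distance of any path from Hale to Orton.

12 km

Settle nodes by increasing distance from Hale:
Hale: 0
Quorn: 4  (via Hale)
Jorvik: 5  (via Quorn)
Varne: 7  (via Hale)
Marden: 7  (via Jorvik)
Garth: 8  (via Quorn)
Yarm: 8  (via Marden)
Tarn: 8  (via Marden)
Selby: 9  (via Quorn)
Wendle: 11  (via Yarm)
Orton: 12  (via Garth)
Shortest route: Hale → Quorn → Garth → Orton = 12 km.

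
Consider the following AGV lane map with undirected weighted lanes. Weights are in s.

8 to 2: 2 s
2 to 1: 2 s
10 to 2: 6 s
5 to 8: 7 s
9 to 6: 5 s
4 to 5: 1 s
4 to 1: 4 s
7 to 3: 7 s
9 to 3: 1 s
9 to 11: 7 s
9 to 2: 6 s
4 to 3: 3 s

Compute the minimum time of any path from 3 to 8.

9 s

Enumerating some paths:
3–9–2–8: 1+6+2 = 9
3–4–5–8: 3+1+7 = 11
The minimum is 9 s via 3–9–2–8.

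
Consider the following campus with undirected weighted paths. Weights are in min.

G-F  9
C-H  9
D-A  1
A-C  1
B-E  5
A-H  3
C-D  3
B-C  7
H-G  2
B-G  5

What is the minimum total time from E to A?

Running Dijkstra from E:
E: 0
B: 5  (via E)
G: 10  (via B)
C: 12  (via B)
H: 12  (via G)
A: 13  (via C)
Shortest route: E → B → C → A = 13 min.

13 min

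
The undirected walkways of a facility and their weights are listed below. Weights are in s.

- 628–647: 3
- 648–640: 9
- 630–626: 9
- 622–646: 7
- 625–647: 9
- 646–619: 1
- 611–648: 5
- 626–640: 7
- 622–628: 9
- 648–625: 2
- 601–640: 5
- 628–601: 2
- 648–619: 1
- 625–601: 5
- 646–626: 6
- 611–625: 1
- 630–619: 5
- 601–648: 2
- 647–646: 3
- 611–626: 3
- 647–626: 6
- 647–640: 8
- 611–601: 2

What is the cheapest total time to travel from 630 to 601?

8 s

Enumerating some paths:
630 - 619 - 648 - 611 - 601: 5+1+5+2 = 13
630 - 619 - 648 - 601: 5+1+2 = 8
630 - 619 - 648 - 625 - 611 - 601: 5+1+2+1+2 = 11
630 - 619 - 648 - 625 - 601: 5+1+2+5 = 13
Cheapest is 630 - 619 - 648 - 601 at 8 s.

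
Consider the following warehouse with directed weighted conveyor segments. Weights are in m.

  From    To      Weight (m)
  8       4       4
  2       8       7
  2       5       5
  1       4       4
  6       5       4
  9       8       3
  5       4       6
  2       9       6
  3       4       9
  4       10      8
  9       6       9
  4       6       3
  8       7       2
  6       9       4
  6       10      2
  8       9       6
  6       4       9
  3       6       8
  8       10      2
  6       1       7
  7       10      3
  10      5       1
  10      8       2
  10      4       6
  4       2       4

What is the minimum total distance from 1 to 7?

Enumerating some paths:
1 - 4 - 6 - 10 - 8 - 7: 4+3+2+2+2 = 13
1 - 4 - 6 - 9 - 8 - 7: 4+3+4+3+2 = 16
The minimum is 13 m via 1 - 4 - 6 - 10 - 8 - 7.

13 m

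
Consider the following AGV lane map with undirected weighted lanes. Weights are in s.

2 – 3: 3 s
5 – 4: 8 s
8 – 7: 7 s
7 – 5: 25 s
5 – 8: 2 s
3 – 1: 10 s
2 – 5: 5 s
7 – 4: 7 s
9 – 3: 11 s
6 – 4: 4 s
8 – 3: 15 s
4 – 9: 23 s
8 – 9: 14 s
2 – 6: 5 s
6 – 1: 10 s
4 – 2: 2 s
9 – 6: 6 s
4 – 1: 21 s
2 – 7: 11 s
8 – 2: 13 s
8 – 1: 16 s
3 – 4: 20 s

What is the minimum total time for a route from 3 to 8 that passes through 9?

Best 3 to 9: 3–9 costing 11
Shortest 9→8: 9–8 = 14
Total via 9: 11 + 14 = 25 s.

25 s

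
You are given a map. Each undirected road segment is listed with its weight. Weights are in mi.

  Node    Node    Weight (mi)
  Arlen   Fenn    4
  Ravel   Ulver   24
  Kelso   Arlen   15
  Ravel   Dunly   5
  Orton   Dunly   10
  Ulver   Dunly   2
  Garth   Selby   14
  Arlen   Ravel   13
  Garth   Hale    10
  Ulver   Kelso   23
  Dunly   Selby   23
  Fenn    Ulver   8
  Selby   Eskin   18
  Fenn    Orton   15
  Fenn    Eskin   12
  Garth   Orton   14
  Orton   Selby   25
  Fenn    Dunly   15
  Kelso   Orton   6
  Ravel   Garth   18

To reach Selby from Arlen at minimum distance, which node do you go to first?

Enumerating some paths:
Arlen–Fenn–Eskin–Selby: 4+12+18 = 34
Arlen–Ravel–Dunly–Selby: 13+5+23 = 41
Arlen–Fenn–Dunly–Selby: 4+15+23 = 42
Arlen–Fenn–Ulver–Dunly–Selby: 4+8+2+23 = 37
Cheapest is Arlen–Fenn–Eskin–Selby at 34 mi.
So from Arlen the first move is to Fenn.

Fenn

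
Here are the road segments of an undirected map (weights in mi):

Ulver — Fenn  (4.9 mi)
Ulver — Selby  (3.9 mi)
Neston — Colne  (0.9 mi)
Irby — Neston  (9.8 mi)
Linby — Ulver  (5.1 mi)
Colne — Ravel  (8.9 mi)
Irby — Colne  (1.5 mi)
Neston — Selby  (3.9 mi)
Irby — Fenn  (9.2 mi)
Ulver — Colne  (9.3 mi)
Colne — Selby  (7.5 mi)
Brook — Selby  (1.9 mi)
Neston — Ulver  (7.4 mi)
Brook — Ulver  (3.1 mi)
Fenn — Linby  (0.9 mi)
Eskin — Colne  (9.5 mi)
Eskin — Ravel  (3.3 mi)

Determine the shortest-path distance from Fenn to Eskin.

Compare a few routes:
Fenn → Ulver → Neston → Colne → Eskin: 4.9+7.4+0.9+9.5 = 22.7
Fenn → Irby → Colne → Eskin: 9.2+1.5+9.5 = 20.2
Cheapest is Fenn → Irby → Colne → Eskin at 20.2 mi.

20.2 mi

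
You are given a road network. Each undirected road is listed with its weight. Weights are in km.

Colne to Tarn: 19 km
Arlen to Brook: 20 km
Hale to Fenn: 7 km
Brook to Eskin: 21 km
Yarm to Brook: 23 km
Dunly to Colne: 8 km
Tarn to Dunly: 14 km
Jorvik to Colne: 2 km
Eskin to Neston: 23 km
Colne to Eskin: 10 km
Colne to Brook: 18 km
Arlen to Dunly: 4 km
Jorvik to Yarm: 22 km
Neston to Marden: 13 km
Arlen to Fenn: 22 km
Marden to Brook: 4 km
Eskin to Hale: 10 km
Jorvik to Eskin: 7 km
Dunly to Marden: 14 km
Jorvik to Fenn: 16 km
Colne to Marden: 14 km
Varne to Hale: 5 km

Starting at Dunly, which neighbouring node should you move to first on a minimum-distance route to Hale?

Candidate routes:
Dunly - Colne - Eskin - Hale: 8+10+10 = 28
Dunly - Colne - Jorvik - Eskin - Hale: 8+2+7+10 = 27
Dunly - Colne - Jorvik - Fenn - Hale: 8+2+16+7 = 33
Cheapest is Dunly - Colne - Jorvik - Eskin - Hale at 27 km.
So from Dunly the first move is to Colne.

Colne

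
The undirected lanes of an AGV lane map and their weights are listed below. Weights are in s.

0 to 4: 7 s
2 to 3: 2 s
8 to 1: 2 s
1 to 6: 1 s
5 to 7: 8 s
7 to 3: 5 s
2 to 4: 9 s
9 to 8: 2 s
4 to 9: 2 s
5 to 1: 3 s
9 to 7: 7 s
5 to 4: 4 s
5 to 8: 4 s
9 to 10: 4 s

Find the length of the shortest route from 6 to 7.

12 s

Enumerating some paths:
6–1–8–5–7: 1+2+4+8 = 15
6–1–5–7: 1+3+8 = 12
The minimum is 12 s via 6–1–5–7.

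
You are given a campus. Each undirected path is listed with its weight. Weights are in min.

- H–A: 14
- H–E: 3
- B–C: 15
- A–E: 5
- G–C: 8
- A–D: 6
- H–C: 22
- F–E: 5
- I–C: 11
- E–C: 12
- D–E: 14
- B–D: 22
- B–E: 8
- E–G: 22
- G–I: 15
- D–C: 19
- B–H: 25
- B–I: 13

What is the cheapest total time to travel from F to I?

Settle nodes by increasing distance from F:
F: 0
E: 5  (via F)
H: 8  (via E)
A: 10  (via E)
B: 13  (via E)
D: 16  (via A)
C: 17  (via E)
G: 25  (via C)
I: 26  (via B)
Shortest route: F–E–B–I = 26 min.

26 min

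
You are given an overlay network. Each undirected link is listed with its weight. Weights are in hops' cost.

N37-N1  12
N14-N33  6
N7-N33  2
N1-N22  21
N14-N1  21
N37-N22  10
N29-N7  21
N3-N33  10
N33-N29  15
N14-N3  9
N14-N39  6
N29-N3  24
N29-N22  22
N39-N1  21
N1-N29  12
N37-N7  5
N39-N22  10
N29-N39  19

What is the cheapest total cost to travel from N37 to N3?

17 hops' cost

Shortest distances from N37:
N37: 0
N7: 5  (via N37)
N33: 7  (via N7)
N22: 10  (via N37)
N1: 12  (via N37)
N14: 13  (via N33)
N3: 17  (via N33)
Shortest route: N37 → N7 → N33 → N3 = 17 hops' cost.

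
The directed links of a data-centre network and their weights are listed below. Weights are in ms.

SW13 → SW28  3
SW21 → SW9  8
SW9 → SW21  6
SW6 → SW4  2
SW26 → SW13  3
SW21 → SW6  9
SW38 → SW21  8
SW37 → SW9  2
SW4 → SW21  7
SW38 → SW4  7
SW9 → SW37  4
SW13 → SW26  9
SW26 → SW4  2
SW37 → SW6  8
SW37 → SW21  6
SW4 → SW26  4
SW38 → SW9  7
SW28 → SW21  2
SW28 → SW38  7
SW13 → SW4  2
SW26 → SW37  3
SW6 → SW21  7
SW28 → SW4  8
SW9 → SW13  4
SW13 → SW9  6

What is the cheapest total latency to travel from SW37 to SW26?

Candidate routes:
SW37 - SW6 - SW4 - SW26: 8+2+4 = 14
SW37 - SW9 - SW13 - SW4 - SW26: 2+4+2+4 = 12
Cheapest is SW37 - SW9 - SW13 - SW4 - SW26 at 12 ms.

12 ms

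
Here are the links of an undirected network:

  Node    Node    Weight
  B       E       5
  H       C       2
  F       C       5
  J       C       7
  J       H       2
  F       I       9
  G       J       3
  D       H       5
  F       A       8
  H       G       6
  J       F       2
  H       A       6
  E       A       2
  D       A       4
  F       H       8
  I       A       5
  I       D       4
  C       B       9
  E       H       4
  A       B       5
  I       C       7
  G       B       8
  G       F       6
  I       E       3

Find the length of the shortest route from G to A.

Compare a few routes:
G → H → A: 6+6 = 12
G → H → E → A: 6+4+2 = 12
G → J → H → A: 3+2+6 = 11
G → B → A: 8+5 = 13
Cheapest is G → J → H → A at 11.

11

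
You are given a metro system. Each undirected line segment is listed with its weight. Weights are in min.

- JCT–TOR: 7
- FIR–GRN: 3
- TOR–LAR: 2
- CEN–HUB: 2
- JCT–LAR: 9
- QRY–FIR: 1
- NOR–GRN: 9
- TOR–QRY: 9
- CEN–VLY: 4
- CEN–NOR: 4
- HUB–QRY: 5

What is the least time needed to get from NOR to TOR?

Shortest distances from NOR:
NOR: 0
CEN: 4  (via NOR)
HUB: 6  (via CEN)
VLY: 8  (via CEN)
GRN: 9  (via NOR)
QRY: 11  (via HUB)
FIR: 12  (via GRN)
TOR: 20  (via QRY)
Shortest route: NOR → CEN → HUB → QRY → TOR = 20 min.

20 min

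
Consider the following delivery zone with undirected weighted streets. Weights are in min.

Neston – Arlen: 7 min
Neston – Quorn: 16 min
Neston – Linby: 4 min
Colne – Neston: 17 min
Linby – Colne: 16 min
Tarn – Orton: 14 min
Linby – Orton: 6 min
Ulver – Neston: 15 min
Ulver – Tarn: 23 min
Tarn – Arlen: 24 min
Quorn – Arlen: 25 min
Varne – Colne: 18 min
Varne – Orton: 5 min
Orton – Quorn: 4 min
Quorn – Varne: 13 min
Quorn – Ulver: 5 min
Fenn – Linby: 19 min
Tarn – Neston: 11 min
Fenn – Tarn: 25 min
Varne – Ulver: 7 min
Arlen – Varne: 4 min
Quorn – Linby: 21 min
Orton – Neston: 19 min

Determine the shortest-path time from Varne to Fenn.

Running Dijkstra from Varne:
Varne: 0
Arlen: 4  (via Varne)
Orton: 5  (via Varne)
Ulver: 7  (via Varne)
Quorn: 9  (via Orton)
Neston: 11  (via Arlen)
Linby: 11  (via Orton)
Colne: 18  (via Varne)
Tarn: 19  (via Orton)
Fenn: 30  (via Linby)
Shortest route: Varne–Orton–Linby–Fenn = 30 min.

30 min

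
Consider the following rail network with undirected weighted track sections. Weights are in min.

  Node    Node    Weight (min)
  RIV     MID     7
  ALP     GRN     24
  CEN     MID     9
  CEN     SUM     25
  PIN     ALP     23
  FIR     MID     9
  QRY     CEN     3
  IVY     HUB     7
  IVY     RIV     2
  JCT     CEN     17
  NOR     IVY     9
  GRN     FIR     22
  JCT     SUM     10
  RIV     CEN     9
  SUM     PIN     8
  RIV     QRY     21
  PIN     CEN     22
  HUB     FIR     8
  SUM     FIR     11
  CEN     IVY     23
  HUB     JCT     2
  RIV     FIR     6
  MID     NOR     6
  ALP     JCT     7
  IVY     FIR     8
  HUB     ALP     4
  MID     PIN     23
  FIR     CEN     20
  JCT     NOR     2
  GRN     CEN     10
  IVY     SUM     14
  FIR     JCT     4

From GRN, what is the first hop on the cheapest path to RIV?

Enumerating some paths:
GRN - CEN - MID - RIV: 10+9+7 = 26
GRN - FIR - RIV: 22+6 = 28
GRN - CEN - RIV: 10+9 = 19
The minimum is 19 min via GRN - CEN - RIV.
So from GRN the first move is to CEN.

CEN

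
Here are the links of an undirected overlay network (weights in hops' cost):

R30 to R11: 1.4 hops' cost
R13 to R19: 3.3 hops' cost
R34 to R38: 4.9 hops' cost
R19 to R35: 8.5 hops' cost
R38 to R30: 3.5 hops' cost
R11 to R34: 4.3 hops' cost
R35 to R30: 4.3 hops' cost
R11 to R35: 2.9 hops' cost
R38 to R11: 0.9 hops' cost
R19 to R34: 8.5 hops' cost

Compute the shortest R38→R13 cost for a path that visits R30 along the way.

18.4 hops' cost

Shortest R38→R30: R38 → R11 → R30 = 2.3
Shortest R30→R13: R30 → R35 → R19 → R13 = 16.1
Total via R30: 2.3 + 16.1 = 18.4 hops' cost.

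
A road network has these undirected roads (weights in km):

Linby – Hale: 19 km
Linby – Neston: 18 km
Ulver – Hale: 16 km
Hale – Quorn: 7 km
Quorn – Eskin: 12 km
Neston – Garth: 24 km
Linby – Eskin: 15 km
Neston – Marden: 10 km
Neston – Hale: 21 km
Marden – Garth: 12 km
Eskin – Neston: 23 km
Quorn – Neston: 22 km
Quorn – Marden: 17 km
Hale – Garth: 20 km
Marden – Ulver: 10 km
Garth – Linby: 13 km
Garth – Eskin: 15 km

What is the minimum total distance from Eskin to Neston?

23 km

Enumerating some paths:
Eskin–Neston: 23 = 23
Eskin–Linby–Neston: 15+18 = 33
Cheapest is Eskin–Neston at 23 km.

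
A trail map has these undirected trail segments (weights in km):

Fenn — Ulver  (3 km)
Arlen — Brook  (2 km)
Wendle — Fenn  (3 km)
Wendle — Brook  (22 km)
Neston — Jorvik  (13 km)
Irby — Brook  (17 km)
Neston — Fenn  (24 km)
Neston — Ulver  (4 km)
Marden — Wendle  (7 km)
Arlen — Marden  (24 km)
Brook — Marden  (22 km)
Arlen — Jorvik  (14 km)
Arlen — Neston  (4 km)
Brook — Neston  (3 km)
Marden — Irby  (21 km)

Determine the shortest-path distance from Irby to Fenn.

27 km

Enumerating some paths:
Irby–Brook–Neston–Ulver–Fenn: 17+3+4+3 = 27
Irby–Marden–Wendle–Fenn: 21+7+3 = 31
Irby–Brook–Arlen–Neston–Ulver–Fenn: 17+2+4+4+3 = 30
The minimum is 27 km via Irby–Brook–Neston–Ulver–Fenn.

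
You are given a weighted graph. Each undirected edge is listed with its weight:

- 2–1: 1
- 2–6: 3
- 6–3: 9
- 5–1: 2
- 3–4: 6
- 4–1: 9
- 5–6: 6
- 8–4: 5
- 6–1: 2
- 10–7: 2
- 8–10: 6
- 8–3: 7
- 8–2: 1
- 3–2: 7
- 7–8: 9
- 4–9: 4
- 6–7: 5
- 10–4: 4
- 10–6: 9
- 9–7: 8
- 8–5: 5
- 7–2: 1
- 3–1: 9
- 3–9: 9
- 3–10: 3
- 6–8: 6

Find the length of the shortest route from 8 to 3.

7

Shortest distances from 8:
8: 0
2: 1  (via 8)
1: 2  (via 2)
7: 2  (via 2)
5: 4  (via 1)
6: 4  (via 2)
10: 4  (via 7)
4: 5  (via 8)
3: 7  (via 8)
Shortest route: 8–3 = 7.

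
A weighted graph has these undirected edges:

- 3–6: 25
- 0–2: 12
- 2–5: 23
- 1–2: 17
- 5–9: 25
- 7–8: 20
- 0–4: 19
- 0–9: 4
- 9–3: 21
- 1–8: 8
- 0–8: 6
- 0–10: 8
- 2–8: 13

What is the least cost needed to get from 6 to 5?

71

Enumerating some paths:
6–3–9–5: 25+21+25 = 71
6–3–9–0–2–5: 25+21+4+12+23 = 85
The minimum is 71 via 6–3–9–5.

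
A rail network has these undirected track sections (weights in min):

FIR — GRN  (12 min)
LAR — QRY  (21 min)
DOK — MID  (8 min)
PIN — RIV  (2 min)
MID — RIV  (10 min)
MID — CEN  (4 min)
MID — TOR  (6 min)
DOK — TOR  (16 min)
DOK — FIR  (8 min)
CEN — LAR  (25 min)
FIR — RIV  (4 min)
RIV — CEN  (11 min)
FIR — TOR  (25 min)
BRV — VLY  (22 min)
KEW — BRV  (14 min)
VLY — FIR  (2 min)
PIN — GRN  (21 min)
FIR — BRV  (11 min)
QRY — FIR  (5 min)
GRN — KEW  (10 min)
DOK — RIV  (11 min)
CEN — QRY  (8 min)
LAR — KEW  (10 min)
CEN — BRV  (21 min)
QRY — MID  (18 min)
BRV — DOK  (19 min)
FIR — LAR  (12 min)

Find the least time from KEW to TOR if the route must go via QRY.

45 min

Shortest KEW→QRY: KEW–LAR–FIR–QRY = 27
Best QRY to TOR: QRY–CEN–MID–TOR costing 18
Total via QRY: 27 + 18 = 45 min.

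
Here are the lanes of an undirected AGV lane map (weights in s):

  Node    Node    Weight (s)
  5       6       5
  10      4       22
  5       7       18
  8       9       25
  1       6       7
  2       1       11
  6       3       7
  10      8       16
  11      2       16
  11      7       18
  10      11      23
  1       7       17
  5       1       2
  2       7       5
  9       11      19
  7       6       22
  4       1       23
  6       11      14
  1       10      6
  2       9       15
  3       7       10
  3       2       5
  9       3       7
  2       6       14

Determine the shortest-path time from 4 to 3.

Running Dijkstra from 4:
4: 0
10: 22  (via 4)
1: 23  (via 4)
5: 25  (via 1)
6: 30  (via 1)
2: 34  (via 1)
3: 37  (via 6)
Shortest route: 4 → 1 → 6 → 3 = 37 s.

37 s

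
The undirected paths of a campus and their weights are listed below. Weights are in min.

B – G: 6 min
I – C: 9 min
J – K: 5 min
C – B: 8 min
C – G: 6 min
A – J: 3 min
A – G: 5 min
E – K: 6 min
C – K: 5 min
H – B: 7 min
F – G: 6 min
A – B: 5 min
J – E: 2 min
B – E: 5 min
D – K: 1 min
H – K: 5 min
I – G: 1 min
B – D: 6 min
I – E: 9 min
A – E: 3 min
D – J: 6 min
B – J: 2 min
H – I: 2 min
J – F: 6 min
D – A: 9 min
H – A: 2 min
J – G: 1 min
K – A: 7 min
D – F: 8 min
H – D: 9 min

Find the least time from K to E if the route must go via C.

14 min

Shortest K→C: K–C = 5
Best C to E: C–G–J–E costing 9
Total via C: 5 + 9 = 14 min.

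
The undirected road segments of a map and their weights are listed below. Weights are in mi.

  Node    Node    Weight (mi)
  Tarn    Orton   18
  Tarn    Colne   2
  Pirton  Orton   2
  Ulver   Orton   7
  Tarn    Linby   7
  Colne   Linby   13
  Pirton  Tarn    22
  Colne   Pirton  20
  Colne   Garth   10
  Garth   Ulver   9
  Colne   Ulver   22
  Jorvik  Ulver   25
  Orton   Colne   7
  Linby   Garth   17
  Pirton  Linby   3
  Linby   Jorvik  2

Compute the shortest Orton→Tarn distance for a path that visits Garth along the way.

28 mi

Shortest Orton→Garth: Orton–Ulver–Garth = 16
Best Garth to Tarn: Garth–Colne–Tarn costing 12
Total via Garth: 16 + 12 = 28 mi.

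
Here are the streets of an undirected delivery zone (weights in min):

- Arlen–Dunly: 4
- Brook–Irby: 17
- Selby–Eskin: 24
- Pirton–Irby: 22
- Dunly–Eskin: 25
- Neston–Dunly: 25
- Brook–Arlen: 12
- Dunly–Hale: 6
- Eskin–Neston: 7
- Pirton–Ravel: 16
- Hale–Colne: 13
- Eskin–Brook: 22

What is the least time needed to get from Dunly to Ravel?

71 min

Settle nodes by increasing distance from Dunly:
Dunly: 0
Arlen: 4  (via Dunly)
Hale: 6  (via Dunly)
Brook: 16  (via Arlen)
Colne: 19  (via Hale)
Eskin: 25  (via Dunly)
Neston: 25  (via Dunly)
Irby: 33  (via Brook)
Selby: 49  (via Eskin)
Pirton: 55  (via Irby)
Ravel: 71  (via Pirton)
Shortest route: Dunly → Arlen → Brook → Irby → Pirton → Ravel = 71 min.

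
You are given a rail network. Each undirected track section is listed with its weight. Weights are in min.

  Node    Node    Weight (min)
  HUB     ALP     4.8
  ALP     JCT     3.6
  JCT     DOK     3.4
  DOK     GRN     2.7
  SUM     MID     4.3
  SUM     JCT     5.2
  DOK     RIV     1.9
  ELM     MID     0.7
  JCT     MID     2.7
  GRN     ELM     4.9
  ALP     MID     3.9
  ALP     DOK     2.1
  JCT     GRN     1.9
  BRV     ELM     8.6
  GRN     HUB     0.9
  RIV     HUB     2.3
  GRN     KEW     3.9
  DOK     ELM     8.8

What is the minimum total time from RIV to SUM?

10.3 min

Settle nodes by increasing distance from RIV:
RIV: 0
DOK: 1.9  (via RIV)
HUB: 2.3  (via RIV)
GRN: 3.2  (via HUB)
ALP: 4  (via DOK)
JCT: 5.1  (via GRN)
KEW: 7.1  (via GRN)
MID: 7.8  (via JCT)
ELM: 8.1  (via GRN)
SUM: 10.3  (via JCT)
Shortest route: RIV → HUB → GRN → JCT → SUM = 10.3 min.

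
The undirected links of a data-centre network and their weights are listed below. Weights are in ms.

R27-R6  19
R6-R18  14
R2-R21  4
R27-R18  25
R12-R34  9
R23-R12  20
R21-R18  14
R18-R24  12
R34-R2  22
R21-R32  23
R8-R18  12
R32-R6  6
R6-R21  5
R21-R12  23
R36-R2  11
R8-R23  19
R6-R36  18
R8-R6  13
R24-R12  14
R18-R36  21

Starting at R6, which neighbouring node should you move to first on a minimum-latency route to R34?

R21

Candidate routes:
R6–R21–R12–R34: 5+23+9 = 37
R6–R36–R2–R34: 18+11+22 = 51
R6–R21–R2–R34: 5+4+22 = 31
R6–R18–R24–R12–R34: 14+12+14+9 = 49
Cheapest is R6–R21–R2–R34 at 31 ms.
So from R6 the first move is to R21.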